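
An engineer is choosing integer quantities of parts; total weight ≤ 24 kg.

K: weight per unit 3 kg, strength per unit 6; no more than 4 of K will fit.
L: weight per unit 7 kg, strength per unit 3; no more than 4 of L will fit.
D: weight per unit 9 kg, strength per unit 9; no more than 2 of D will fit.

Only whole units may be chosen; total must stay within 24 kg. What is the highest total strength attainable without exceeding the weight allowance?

33

K has the best ratio (6/3); taking only K gives at most 4×6 = 24 (stopped by the supply cap of 4).
Mixing does better — 4×K and 1×D: weight 21 ≤ 24, strength 4·6 + 1·9 = 33.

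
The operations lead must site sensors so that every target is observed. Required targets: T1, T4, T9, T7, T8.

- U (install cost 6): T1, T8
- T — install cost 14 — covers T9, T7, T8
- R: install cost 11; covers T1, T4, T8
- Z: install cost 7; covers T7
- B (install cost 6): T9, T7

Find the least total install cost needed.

This is an integer covering problem.
The greedy cost-per-new-target heuristic would pick U, B, and R for 23, but a cheaper cover exists.
Choose R and B: together they cover T1, T4, T9, T7, T8 — every target.
Total install cost: 11 + 6 = 17.
No cover costs less than 17.

17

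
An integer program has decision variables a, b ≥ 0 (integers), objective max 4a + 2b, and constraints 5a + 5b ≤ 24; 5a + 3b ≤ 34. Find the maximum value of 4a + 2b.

16

(a,b)=(4,0) is feasible, giving 16.
(a,b)=(3,1) is feasible, giving 14.
No feasible integer point exceeds 16.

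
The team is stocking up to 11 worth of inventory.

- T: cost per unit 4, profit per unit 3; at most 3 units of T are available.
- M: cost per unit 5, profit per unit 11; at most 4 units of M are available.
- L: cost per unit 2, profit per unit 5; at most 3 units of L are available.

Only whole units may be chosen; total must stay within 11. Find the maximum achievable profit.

Take 1×M and 3×L: cost 11 ≤ 11, profit 1·11 + 3·5 = 26.
L has the best ratio (5/2) and is taken to its limit of 3; remaining capacity is filled optimally with the others.

26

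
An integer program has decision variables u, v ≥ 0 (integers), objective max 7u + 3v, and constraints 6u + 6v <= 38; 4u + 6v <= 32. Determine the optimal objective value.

Relaxing integrality, the LP optimum is 44.33 at (u,v) = (6.33, 0), which is not an integer point.
(u,v)=(6,0): 6·6+6·0=36≤38, 4·6+6·0=24≤32, objective 42.
(u,v)=(5,1): 6·5+6·1=36≤38, 4·5+6·1=26≤32, objective 38.
(u,v)=(5,0): 6·5+6·0=30≤38, 4·5+6·0=20≤32, objective 35.
Maximum is 42 at (u,v)=(6,0).

42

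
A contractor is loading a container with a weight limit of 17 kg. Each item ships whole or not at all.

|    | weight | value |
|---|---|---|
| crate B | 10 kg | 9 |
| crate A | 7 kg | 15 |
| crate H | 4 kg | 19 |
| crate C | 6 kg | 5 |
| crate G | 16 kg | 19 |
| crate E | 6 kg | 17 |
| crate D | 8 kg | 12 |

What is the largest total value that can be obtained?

This is an integer program with binary decision variables.
crate A + crate H + crate C: weight 7 + 4 + 6 = 17 ≤ 17, value 15 + 19 + 5 = 39.
crate H + crate C + crate E: weight 4 + 6 + 6 = 16 ≤ 17, value 19 + 5 + 17 = 41.
crate A + crate H + crate E: weight 7 + 4 + 6 = 17 ≤ 17, value 15 + 19 + 17 = 51.
Best is crate A, crate H, and crate E with total value 51.

51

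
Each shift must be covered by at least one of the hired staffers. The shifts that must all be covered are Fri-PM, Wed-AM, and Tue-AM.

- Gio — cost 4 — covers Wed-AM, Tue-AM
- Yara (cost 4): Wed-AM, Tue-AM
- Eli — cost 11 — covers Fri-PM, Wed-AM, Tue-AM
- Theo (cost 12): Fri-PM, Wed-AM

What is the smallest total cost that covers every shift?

11

This is a weighted set-cover instance.
The greedy cost-per-new-shift heuristic would pick Gio and Eli for 15, but a cheaper cover exists.
Eli alone covers Fri-PM, Wed-AM, Tue-AM — every shift.
Total cost: 11.
No cover costs less than 11.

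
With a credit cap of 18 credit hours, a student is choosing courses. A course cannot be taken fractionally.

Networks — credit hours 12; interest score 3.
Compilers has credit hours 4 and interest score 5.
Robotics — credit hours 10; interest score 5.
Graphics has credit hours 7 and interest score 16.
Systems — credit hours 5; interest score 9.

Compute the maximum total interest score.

30

Graphics + Systems: credit hours 7 + 5 = 12 ≤ 18, interest score 16 + 9 = 25.
Compilers + Graphics + Systems: credit hours 4 + 7 + 5 = 16 ≤ 18, interest score 5 + 16 + 9 = 30.
Best is Compilers, Graphics, and Systems with total interest score 30.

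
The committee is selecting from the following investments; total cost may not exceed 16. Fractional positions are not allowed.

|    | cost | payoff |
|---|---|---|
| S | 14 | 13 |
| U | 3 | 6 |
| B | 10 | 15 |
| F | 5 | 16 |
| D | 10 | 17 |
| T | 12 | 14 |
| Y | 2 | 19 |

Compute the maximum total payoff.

U + F + Y: cost 3 + 5 + 2 = 10 ≤ 16, payoff 6 + 16 + 19 = 41.
U + D + Y: cost 3 + 10 + 2 = 15 ≤ 16, payoff 6 + 17 + 19 = 42.
U + B + Y: cost 3 + 10 + 2 = 15 ≤ 16, payoff 6 + 15 + 19 = 40.
Best is U, D, and Y with total payoff 42.

42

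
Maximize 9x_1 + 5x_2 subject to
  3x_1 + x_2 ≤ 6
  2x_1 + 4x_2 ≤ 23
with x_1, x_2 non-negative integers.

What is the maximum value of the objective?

Relaxing integrality, the LP optimum is 29.40 at (x_1,x_2) = (0.1, 5.7), which is not an integer point.
(x_1,x_2)=(0,5): 3·0+1·5=5≤6, 2·0+4·5=20≤23, objective 25.
(x_1,x_2)=(0,4): 3·0+1·4=4≤6, 2·0+4·4=16≤23, objective 20.
No feasible integer point exceeds 25.

25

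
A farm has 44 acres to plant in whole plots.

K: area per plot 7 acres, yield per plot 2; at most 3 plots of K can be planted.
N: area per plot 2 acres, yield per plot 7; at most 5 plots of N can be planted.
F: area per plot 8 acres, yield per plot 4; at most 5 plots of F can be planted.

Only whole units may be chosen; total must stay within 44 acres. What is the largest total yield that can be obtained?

This is a bounded integer knapsack.
N has the best ratio (7/2); taking only N gives at most 5×7 = 35 (stopped by the supply cap of 5).
Mixing does better — 5×N and 4×F: area 42 ≤ 44, yield 5·7 + 4·4 = 51.

51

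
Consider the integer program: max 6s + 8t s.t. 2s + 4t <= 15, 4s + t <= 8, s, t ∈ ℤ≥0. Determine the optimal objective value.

30

Relaxing integrality, the LP optimum is 32.43 at (s,t) = (1.21, 3.14), which is not an integer point.
(s,t)=(1,3): 2·1+4·3=14≤15, 4·1+1·3=7≤8, objective 30.
(s,t)=(0,3): 2·0+4·3=12≤15, 4·0+1·3=3≤8, objective 24.
(s,t)=(1,2): 2·1+4·2=10≤15, 4·1+1·2=6≤8, objective 22.
No feasible integer point exceeds 30.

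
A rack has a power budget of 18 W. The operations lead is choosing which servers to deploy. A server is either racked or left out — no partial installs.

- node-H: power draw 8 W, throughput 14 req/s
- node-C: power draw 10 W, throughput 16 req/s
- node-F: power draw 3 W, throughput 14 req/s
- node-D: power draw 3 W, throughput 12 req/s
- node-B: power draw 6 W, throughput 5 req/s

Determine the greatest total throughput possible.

42

Treat it as a binary knapsack problem.
Take node-C, node-F, and node-D: power draw 10 + 3 + 3 = 16 ≤ 18, throughput 16 + 14 + 12 = 42.
No other feasible combination does better.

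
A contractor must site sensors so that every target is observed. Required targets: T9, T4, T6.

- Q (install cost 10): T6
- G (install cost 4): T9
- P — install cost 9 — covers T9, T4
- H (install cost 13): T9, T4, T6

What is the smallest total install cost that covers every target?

13

The greedy cost-per-new-target heuristic would pick G and H for 17, but a cheaper cover exists.
H alone covers T9, T4, T6 — every target.
Total install cost: 13.
No cover costs less than 13.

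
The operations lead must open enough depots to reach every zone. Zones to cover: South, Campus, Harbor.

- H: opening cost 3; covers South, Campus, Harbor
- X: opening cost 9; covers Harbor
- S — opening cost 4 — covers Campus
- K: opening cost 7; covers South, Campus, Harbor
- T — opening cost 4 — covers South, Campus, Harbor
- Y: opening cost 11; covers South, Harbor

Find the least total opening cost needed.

H alone covers South, Campus, Harbor — every zone.
Total opening cost: 3.

3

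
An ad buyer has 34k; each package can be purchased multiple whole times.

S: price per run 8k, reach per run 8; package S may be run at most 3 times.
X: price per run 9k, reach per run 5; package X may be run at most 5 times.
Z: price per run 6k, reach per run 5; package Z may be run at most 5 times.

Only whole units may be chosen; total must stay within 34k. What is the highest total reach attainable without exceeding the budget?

This is a bounded integer knapsack.
3×S and 1×Z: price 30 ≤ 34, reach 3·8 + 1·5 = 29.
2×S and 3×Z: price 34 ≤ 34, reach 2·8 + 3·5 = 31.
Best is 31.

31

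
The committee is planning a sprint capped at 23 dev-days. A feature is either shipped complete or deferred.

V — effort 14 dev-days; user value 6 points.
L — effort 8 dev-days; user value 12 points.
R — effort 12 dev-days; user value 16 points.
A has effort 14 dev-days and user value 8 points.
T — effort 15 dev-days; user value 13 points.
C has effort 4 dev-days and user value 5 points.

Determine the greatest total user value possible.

28

Take L and R: effort 8 + 12 = 20 ≤ 23, user value 12 + 16 = 28.
No other feasible combination does better.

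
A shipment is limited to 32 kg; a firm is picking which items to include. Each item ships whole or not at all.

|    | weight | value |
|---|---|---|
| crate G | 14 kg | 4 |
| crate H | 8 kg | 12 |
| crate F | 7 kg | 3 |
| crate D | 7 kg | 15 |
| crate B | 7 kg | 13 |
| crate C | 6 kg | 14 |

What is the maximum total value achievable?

Allowing fractional choices, the relaxed optimum would be about 55.7, but items are indivisible.
crate F + crate D + crate B + crate C: weight 7 + 7 + 7 + 6 = 27 ≤ 32, value 3 + 15 + 13 + 14 = 45.
crate H + crate D + crate B + crate C: weight 8 + 7 + 7 + 6 = 28 ≤ 32, value 12 + 15 + 13 + 14 = 54.
crate H + crate F + crate D + crate C: weight 8 + 7 + 7 + 6 = 28 ≤ 32, value 12 + 3 + 15 + 14 = 44.
Best is crate H, crate D, crate B, and crate C with total value 54.

54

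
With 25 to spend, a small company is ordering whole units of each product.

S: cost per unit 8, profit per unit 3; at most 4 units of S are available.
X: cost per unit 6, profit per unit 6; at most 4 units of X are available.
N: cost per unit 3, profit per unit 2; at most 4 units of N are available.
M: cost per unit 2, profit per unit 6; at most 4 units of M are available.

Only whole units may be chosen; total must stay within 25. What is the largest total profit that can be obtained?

38

M has the best ratio (6/2); taking only M gives at most 4×6 = 24 (stopped by the supply cap of 4).
Mixing does better — 2×X, 1×N, and 4×M: cost 23 ≤ 25, profit 2·6 + 1·2 + 4·6 = 38.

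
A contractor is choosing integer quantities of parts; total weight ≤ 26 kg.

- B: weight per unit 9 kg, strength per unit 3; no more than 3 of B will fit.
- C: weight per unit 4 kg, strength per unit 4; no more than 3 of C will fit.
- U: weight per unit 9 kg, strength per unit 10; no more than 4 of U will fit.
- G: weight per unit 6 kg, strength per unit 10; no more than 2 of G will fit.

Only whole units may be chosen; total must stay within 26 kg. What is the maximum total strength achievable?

34

Take 1×C, 1×U, and 2×G: weight 25 ≤ 26, strength 1·4 + 1·10 + 2·10 = 34.
G has the best ratio (10/6) and is taken to its limit of 2; remaining capacity is filled optimally with the others.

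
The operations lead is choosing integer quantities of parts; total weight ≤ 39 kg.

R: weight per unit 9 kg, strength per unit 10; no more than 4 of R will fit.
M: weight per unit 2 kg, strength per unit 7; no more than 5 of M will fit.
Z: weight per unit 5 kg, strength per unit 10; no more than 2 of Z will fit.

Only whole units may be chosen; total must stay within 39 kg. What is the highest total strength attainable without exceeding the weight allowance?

Take 2×R, 5×M, and 2×Z: weight 38 ≤ 39, strength 2·10 + 5·7 + 2·10 = 75.
M has the best ratio (7/2) and is taken to its limit of 5; remaining capacity is filled optimally with the others.

75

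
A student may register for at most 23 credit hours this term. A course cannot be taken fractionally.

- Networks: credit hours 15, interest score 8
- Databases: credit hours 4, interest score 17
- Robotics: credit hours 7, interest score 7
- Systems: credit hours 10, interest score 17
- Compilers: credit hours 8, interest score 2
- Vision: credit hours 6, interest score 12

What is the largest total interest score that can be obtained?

46

This is a 0-1 knapsack instance.
Allowing fractional choices, the relaxed optimum would be about 49.0, but courses are indivisible.
Databases + Robotics + Vision: credit hours 4 + 7 + 6 = 17 ≤ 23, interest score 17 + 7 + 12 = 36.
Databases + Systems + Vision: credit hours 4 + 10 + 6 = 20 ≤ 23, interest score 17 + 17 + 12 = 46.
Databases + Robotics + Systems: credit hours 4 + 7 + 10 = 21 ≤ 23, interest score 17 + 7 + 17 = 41.
Best is Databases, Systems, and Vision with total interest score 46.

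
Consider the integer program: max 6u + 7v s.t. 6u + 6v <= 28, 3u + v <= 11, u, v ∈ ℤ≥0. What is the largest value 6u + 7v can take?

Relaxing integrality, the LP optimum is 32.67 at (u,v) = (0, 4.67), which is not an integer point.
(u,v)=(0,4): 6·0+6·4=24≤28, 3·0+1·4=4≤11, objective 28.
(u,v)=(1,3): 6·1+6·3=24≤28, 3·1+1·3=6≤11, objective 27.
(u,v)=(0,3): 6·0+6·3=18≤28, 3·0+1·3=3≤11, objective 21.
No feasible integer point exceeds 28.

28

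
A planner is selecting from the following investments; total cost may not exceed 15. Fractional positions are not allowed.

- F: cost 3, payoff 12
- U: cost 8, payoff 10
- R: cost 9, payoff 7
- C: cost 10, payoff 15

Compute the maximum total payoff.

27

Allowing fractional choices, the relaxed optimum would be about 29.5, but investments are indivisible.
F + U: cost 3 + 8 = 11 ≤ 15, payoff 12 + 10 = 22.
F + C: cost 3 + 10 = 13 ≤ 15, payoff 12 + 15 = 27.
Best is F and C with total payoff 27.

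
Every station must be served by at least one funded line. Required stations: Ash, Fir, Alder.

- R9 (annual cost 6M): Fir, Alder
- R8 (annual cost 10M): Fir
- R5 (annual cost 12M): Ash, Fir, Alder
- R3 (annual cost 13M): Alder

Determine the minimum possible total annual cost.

12

R5 alone covers Ash, Fir, Alder — every station.
Total annual cost: 12.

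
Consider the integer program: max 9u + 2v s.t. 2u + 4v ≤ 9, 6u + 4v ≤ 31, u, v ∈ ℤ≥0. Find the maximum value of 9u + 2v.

36

(u,v)=(4,0): 2·4+4·0=8≤9, 6·4+4·0=24≤31, objective 36.
(u,v)=(3,0): 2·3+4·0=6≤9, 6·3+4·0=18≤31, objective 27.
No feasible integer point exceeds 36.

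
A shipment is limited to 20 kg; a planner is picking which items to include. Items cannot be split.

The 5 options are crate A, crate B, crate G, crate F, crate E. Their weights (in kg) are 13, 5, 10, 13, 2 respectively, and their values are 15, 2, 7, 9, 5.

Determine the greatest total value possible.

22

Treat it as a binary knapsack problem.
crate A + crate E: weight 13 + 2 = 15 ≤ 20, value 15 + 5 = 20.
crate A + crate B: weight 13 + 5 = 18 ≤ 20, value 15 + 2 = 17.
crate A + crate B + crate E: weight 13 + 5 + 2 = 20 ≤ 20, value 15 + 2 + 5 = 22.
Best is crate A, crate B, and crate E with total value 22.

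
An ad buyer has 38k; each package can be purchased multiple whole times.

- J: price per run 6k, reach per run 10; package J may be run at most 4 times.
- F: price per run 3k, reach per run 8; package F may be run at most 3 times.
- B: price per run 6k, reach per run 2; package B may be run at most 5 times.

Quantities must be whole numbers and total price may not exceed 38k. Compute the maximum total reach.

This is a bounded integer knapsack.
4×J and 3×F: price 33 ≤ 38, reach 4·10 + 3·8 = 64.
4×J, 2×F, and 1×B: price 36 ≤ 38, reach 4·10 + 2·8 + 1·2 = 58.
Best is 64.

64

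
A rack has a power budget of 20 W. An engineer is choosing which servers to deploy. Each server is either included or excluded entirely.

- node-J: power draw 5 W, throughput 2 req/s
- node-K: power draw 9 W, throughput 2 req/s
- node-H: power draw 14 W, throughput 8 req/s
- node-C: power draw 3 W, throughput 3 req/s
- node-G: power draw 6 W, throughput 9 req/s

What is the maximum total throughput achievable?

node-H + node-G: power draw 14 + 6 = 20 ≤ 20, throughput 8 + 9 = 17.
node-J + node-C + node-G: power draw 5 + 3 + 6 = 14 ≤ 20, throughput 2 + 3 + 9 = 14.
Best is node-H and node-G with total throughput 17.

17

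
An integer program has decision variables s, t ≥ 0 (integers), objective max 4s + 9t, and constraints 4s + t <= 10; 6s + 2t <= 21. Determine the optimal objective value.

(s,t)=(0,10) is feasible, giving 90.
(s,t)=(0,9) is feasible, giving 81.
No feasible integer point exceeds 90.

90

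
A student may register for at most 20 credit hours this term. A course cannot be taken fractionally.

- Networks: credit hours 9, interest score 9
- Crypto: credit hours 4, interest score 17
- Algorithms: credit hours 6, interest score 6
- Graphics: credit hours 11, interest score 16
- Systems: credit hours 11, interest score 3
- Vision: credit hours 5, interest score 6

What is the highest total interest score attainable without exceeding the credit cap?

39

Crypto + Graphics: credit hours 4 + 11 = 15 ≤ 20, interest score 17 + 16 = 33.
Crypto + Graphics + Vision: credit hours 4 + 11 + 5 = 20 ≤ 20, interest score 17 + 16 + 6 = 39.
Best is Crypto, Graphics, and Vision with total interest score 39.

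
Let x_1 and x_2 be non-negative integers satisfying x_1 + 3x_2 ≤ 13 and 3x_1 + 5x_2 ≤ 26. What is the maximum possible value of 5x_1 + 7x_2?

Relaxing integrality, the LP optimum is 43.33 at (x_1,x_2) = (8.67, 0), which is not an integer point.
(x_1,x_2)=(7,1): 1·7+3·1=10≤13, 3·7+5·1=26≤26, objective 42.
(x_1,x_2)=(8,0): 1·8+3·0=8≤13, 3·8+5·0=24≤26, objective 40.
Maximum is 42 at (x_1,x_2)=(7,1).

42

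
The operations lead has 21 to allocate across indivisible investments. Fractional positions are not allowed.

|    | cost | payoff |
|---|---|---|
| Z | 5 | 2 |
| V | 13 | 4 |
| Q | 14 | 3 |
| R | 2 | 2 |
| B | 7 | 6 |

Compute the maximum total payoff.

10

Allowing fractional choices, the relaxed optimum would be about 12.2, but investments are indivisible.
Z + R + B: cost 5 + 2 + 7 = 14 ≤ 21, payoff 2 + 2 + 6 = 10.
Q + B: cost 14 + 7 = 21 ≤ 21, payoff 3 + 6 = 9.
V + B: cost 13 + 7 = 20 ≤ 21, payoff 4 + 6 = 10.
The maximum payoff is 10; one optimal choice is Z, R, and B.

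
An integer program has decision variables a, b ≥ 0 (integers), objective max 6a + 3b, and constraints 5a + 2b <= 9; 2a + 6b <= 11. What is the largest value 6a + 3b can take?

9

The continuous relaxation peaks at (1.23, 1.42) with value 11.65; rounding to a feasible lattice point costs some objective.
(a,b)=(1,1): 5·1+2·1=7≤9, 2·1+6·1=8≤11, objective 9.
(a,b)=(1,0): 5·1+2·0=5≤9, 2·1+6·0=2≤11, objective 6.
(a,b)=(0,1): 5·0+2·1=2≤9, 2·0+6·1=6≤11, objective 3.
The best lattice point is (1,1), giving 9.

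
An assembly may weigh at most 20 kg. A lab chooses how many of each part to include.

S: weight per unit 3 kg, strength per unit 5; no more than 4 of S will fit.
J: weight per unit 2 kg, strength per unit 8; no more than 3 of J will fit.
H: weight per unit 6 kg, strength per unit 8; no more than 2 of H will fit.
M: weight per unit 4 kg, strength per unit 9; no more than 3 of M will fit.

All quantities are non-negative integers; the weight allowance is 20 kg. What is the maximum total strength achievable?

52

This is a bounded integer knapsack.
2×S, 3×J, and 2×M: weight 20 ≤ 20, strength 2·5 + 3·8 + 2·9 = 52.
3×J and 3×M: weight 18 ≤ 20, strength 3·8 + 3·9 = 51.
Best is 52.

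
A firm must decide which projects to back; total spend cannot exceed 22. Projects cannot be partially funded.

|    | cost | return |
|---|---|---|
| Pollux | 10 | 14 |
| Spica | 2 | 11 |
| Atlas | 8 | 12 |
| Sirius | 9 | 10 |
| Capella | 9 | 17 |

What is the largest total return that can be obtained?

This is an integer program with binary decision variables.
Allowing fractional choices, the relaxed optimum would be about 44.2, but projects are indivisible.
Pollux + Spica + Capella: cost 10 + 2 + 9 = 21 ≤ 22, return 14 + 11 + 17 = 42.
Spica + Atlas + Capella: cost 2 + 8 + 9 = 19 ≤ 22, return 11 + 12 + 17 = 40.
Best is Pollux, Spica, and Capella with total return 42.

42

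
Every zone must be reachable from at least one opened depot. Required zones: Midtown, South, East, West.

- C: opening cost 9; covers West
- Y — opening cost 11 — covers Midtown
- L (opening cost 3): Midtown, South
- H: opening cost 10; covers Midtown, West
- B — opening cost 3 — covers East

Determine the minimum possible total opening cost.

15

This is a weighted set-cover instance.
Choose C, L, and B: together they cover Midtown, South, East, West — every zone.
Total opening cost: 9 + 3 + 3 = 15.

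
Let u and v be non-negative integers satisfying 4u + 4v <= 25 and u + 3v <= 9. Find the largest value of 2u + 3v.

(u,v)=(5,1): 4·5+4·1=24≤25, 1·5+3·1=8≤9, objective 13.
(u,v)=(6,0): 4·6+4·0=24≤25, 1·6+3·0=6≤9, objective 12.
(u,v)=(3,2): 4·3+4·2=20≤25, 1·3+3·2=9≤9, objective 12.
(u,v)=(4,1): 4·4+4·1=20≤25, 1·4+3·1=7≤9, objective 11.
Maximum is 13 at (u,v)=(5,1).

13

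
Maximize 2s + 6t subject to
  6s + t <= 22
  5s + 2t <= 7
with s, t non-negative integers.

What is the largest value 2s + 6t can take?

18

Relaxing integrality, the LP optimum is 21.00 at (s,t) = (0, 3.5), which is not an integer point.
(s,t)=(0,3): 6·0+1·3=3≤22, 5·0+2·3=6≤7, objective 18.
(s,t)=(0,2): 6·0+1·2=2≤22, 5·0+2·2=4≤7, objective 12.
Maximum is 18 at (s,t)=(0,3).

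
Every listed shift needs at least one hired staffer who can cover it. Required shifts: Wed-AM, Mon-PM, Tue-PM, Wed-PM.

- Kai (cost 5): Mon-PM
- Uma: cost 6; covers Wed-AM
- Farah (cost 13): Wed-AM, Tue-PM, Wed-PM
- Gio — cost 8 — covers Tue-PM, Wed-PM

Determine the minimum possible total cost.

18

The greedy cost-per-new-shift heuristic would pick Gio, Kai, and Uma for 19, but a cheaper cover exists.
Choose Kai and Farah: together they cover Wed-AM, Mon-PM, Tue-PM, Wed-PM — every shift.
Total cost: 5 + 13 = 18.
No cover costs less than 18.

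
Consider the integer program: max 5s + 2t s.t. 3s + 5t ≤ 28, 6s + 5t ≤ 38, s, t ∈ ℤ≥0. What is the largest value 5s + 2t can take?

The continuous relaxation peaks at (6.33, 0) with value 31.67; rounding to a feasible lattice point costs some objective.
(s,t)=(6,0): 3·6+5·0=18≤28, 6·6+5·0=36≤38, objective 30.
(s,t)=(5,1): 3·5+5·1=20≤28, 6·5+5·1=35≤38, objective 27.
No feasible integer point exceeds 30.

30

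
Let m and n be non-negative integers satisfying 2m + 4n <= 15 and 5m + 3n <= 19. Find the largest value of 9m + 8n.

35

Relaxing integrality, the LP optimum is 41.07 at (m,n) = (2.21, 2.64), which is not an integer point.
(m,n)=(3,1) is feasible, giving 35.
(m,n)=(2,2) is feasible, giving 34.
(m,n)=(1,3) is feasible, giving 33.
Maximum is 35 at (m,n)=(3,1).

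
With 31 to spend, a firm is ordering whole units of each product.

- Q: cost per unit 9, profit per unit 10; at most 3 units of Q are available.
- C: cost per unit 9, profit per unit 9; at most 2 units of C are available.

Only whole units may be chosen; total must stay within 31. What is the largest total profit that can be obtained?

This is a bounded integer knapsack.
3×Q: cost 27 ≤ 31, profit 3·10 = 30.
2×Q and 1×C: cost 27 ≤ 31, profit 2·10 + 1·9 = 29.
Best is 30.

30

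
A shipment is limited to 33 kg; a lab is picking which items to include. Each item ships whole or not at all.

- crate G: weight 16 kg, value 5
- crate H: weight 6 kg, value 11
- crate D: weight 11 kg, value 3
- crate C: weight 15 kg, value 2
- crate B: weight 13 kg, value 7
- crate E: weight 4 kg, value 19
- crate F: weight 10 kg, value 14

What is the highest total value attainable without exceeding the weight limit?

51

crate H + crate B + crate E + crate F: weight 6 + 13 + 4 + 10 = 33 ≤ 33, value 11 + 7 + 19 + 14 = 51.
crate H + crate E + crate F: weight 6 + 4 + 10 = 20 ≤ 33, value 11 + 19 + 14 = 44.
crate H + crate D + crate E + crate F: weight 6 + 11 + 4 + 10 = 31 ≤ 33, value 11 + 3 + 19 + 14 = 47.
Best is crate H, crate B, crate E, and crate F with total value 51.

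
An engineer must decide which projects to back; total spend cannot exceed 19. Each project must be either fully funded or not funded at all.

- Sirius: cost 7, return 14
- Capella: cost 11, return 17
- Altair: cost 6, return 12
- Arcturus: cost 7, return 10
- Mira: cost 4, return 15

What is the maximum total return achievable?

41

Allowing fractional choices, the relaxed optimum would be about 44.1, but projects are indivisible.
Sirius + Altair + Mira: cost 7 + 6 + 4 = 17 ≤ 19, return 14 + 12 + 15 = 41.
Altair + Arcturus + Mira: cost 6 + 7 + 4 = 17 ≤ 19, return 12 + 10 + 15 = 37.
Sirius + Arcturus + Mira: cost 7 + 7 + 4 = 18 ≤ 19, return 14 + 10 + 15 = 39.
Best is Sirius, Altair, and Mira with total return 41.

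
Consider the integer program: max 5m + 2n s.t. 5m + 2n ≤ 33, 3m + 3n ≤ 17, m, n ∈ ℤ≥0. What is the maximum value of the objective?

The continuous relaxation peaks at (5.67, 0) with value 28.33; rounding to a feasible lattice point costs some objective.
(m,n)=(5,0): 5·5+2·0=25≤33, 3·5+3·0=15≤17, objective 25.
(m,n)=(4,1): 5·4+2·1=22≤33, 3·4+3·1=15≤17, objective 22.
(m,n)=(4,0): 5·4+2·0=20≤33, 3·4+3·0=12≤17, objective 20.
Maximum is 25 at (m,n)=(5,0).

25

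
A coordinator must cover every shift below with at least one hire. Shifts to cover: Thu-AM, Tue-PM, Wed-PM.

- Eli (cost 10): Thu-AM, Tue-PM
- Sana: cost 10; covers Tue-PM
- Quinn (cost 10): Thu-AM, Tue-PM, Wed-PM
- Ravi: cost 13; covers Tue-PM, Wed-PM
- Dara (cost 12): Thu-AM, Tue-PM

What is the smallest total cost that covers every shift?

Quinn alone covers Thu-AM, Tue-PM, Wed-PM — every shift.
Total cost: 10.
No cover costs less than 10.

10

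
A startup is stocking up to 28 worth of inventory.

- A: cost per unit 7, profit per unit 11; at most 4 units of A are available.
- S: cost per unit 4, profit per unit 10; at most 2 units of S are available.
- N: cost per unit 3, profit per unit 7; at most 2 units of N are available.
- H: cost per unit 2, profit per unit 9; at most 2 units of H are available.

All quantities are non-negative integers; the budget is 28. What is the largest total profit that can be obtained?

64

2×A, 1×S, 2×N, and 2×H: cost 28 ≤ 28, profit 2·11 + 1·10 + 2·7 + 2·9 = 64.
1×A, 2×S, 2×N, and 2×H: cost 25 ≤ 28, profit 1·11 + 2·10 + 2·7 + 2·9 = 63.
Best is 64.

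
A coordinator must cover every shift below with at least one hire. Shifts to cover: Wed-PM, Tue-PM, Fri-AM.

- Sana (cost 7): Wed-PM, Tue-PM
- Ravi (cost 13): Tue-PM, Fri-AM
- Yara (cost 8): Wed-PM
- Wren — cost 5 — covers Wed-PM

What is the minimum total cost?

This is a weighted set-cover instance.
The greedy cost-per-new-shift heuristic would pick Sana and Ravi for 20, but a cheaper cover exists.
Choose Ravi and Wren: together they cover Wed-PM, Tue-PM, Fri-AM — every shift.
Total cost: 13 + 5 = 18.
No cover costs less than 18.

18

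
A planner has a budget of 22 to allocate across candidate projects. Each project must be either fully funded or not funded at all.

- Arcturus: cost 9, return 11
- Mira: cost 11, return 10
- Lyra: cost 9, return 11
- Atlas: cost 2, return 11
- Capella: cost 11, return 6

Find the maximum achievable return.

33

Treat it as a binary knapsack problem.
Allowing fractional choices, the relaxed optimum would be about 34.8, but projects are indivisible.
Mira + Lyra + Atlas: cost 11 + 9 + 2 = 22 ≤ 22, return 10 + 11 + 11 = 32.
Arcturus + Mira + Atlas: cost 9 + 11 + 2 = 22 ≤ 22, return 11 + 10 + 11 = 32.
Arcturus + Lyra + Atlas: cost 9 + 9 + 2 = 20 ≤ 22, return 11 + 11 + 11 = 33.
Best is Arcturus, Lyra, and Atlas with total return 33.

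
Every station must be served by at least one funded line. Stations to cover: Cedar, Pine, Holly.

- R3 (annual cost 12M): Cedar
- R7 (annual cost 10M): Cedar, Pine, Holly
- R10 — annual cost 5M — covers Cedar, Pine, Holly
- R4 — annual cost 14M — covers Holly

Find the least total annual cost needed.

5

This is a weighted set-cover instance.
R10 alone covers Cedar, Pine, Holly — every station.
Total annual cost: 5.
No cover costs less than 5.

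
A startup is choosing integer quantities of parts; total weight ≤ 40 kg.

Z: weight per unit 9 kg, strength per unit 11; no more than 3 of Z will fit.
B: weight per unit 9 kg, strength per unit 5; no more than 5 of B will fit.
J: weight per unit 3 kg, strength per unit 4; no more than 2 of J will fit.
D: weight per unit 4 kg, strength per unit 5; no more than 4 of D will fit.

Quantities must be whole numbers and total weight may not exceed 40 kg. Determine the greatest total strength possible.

50

This is a bounded integer knapsack.
2×Z, 2×J, and 4×D: weight 40 ≤ 40, strength 2·11 + 2·4 + 4·5 = 50.
3×Z and 3×D: weight 39 ≤ 40, strength 3·11 + 3·5 = 48.
Best is 50.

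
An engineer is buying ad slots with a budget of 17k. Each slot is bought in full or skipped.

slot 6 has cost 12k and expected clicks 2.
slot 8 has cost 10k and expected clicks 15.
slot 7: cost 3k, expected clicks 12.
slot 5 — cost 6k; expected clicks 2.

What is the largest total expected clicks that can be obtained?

Allowing fractional choices, the relaxed optimum would be about 28.3, but ad slots are indivisible.
slot 8: cost 10 ≤ 17, expected clicks 15.
slot 8 + slot 5: cost 10 + 6 = 16 ≤ 17, expected clicks 15 + 2 = 17.
slot 8 + slot 7: cost 10 + 3 = 13 ≤ 17, expected clicks 15 + 12 = 27.
Best is slot 8 and slot 7 with total expected clicks 27.

27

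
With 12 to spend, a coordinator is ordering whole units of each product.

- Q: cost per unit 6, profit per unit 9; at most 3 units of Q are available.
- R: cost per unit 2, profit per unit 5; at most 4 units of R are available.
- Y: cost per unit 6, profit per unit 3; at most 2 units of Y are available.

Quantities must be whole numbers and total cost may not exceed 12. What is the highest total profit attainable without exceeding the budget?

Take 1×Q and 3×R: cost 12 ≤ 12, profit 1·9 + 3·5 = 24.
No other integer combination yields more.

24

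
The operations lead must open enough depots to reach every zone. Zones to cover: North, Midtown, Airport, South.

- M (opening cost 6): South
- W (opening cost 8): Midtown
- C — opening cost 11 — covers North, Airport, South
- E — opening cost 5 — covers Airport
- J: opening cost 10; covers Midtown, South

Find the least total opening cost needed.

19

Choose W and C: together they cover North, Midtown, Airport, South — every zone.
Total opening cost: 8 + 11 = 19.
No cover costs less than 19.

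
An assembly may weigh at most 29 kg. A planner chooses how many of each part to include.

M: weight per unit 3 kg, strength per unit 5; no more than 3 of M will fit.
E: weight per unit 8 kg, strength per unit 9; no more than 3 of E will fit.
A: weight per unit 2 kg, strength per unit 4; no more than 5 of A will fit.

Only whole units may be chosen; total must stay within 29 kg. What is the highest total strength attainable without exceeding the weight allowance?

44

This is a bounded integer knapsack.
Take 3×M, 1×E, and 5×A: weight 27 ≤ 29, strength 3·5 + 1·9 + 5·4 = 44.
A has the best ratio (4/2) and is taken to its limit of 5; remaining capacity is filled optimally with the others.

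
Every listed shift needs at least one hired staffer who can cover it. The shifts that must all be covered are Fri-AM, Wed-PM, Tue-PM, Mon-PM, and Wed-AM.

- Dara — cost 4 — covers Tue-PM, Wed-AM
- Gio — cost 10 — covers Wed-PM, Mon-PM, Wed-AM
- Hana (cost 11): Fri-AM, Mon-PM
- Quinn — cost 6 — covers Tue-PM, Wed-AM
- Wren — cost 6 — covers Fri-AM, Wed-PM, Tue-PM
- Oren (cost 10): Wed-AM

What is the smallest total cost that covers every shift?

This is an integer covering problem.
The greedy cost-per-new-shift heuristic would pick Dara, Wren, and Gio for 20, but a cheaper cover exists.
Choose Gio and Wren: together they cover Fri-AM, Wed-PM, Tue-PM, Mon-PM, Wed-AM — every shift.
Total cost: 10 + 6 = 16.
No cover costs less than 16.

16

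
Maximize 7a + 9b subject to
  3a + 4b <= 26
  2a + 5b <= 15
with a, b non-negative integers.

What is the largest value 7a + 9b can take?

Relaxing integrality, the LP optimum is 52.50 at (a,b) = (7.5, 0), which is not an integer point.
(a,b)=(7,0): 3·7+4·0=21≤26, 2·7+5·0=14≤15, objective 49.
(a,b)=(6,0): 3·6+4·0=18≤26, 2·6+5·0=12≤15, objective 42.
Maximum is 49 at (a,b)=(7,0).

49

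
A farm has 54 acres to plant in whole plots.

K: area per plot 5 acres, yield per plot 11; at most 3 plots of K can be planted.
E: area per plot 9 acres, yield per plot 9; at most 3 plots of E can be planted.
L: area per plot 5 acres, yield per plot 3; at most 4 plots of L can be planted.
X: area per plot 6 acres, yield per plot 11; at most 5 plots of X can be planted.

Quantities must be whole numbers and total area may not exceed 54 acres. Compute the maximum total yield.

97

3×K, 1×E, and 5×X: area 54 ≤ 54, yield 3·11 + 1·9 + 5·11 = 97.
3×K, 1×L, and 5×X: area 50 ≤ 54, yield 3·11 + 1·3 + 5·11 = 91.
Best is 97.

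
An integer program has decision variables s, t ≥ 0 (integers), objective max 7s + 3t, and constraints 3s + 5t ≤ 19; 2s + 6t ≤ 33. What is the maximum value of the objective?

42

Relaxing integrality, the LP optimum is 44.33 at (s,t) = (6.33, 0), which is not an integer point.
(s,t)=(6,0): 3·6+5·0=18≤19, 2·6+6·0=12≤33, objective 42.
(s,t)=(5,0): 3·5+5·0=15≤19, 2·5+6·0=10≤33, objective 35.
Maximum is 42 at (s,t)=(6,0).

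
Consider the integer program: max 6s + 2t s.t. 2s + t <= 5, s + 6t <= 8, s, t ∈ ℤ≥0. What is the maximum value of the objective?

14

(s,t)=(2,1) is feasible, giving 14.
(s,t)=(2,0) is feasible, giving 12.
The best lattice point is (2,1), giving 14.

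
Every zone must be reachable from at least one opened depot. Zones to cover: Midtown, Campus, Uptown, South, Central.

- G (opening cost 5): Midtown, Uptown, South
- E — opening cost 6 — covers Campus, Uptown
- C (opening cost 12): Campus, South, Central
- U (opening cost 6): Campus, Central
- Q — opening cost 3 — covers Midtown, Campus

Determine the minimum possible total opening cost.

11

Choose G and U: together they cover Midtown, Campus, Uptown, South, Central — every zone.
Total opening cost: 5 + 6 = 11.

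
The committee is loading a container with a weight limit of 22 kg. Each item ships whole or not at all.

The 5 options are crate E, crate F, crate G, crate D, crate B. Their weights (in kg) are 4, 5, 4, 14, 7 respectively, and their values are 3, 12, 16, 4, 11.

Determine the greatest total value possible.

Treat it as a binary knapsack problem.
Allowing fractional choices, the relaxed optimum would be about 42.6, but items are indivisible.
crate E + crate F + crate G + crate B: weight 4 + 5 + 4 + 7 = 20 ≤ 22, value 3 + 12 + 16 + 11 = 42.
crate F + crate G + crate B: weight 5 + 4 + 7 = 16 ≤ 22, value 12 + 16 + 11 = 39.
crate E + crate F + crate G: weight 4 + 5 + 4 = 13 ≤ 22, value 3 + 12 + 16 = 31.
Best is crate E, crate F, crate G, and crate B with total value 42.

42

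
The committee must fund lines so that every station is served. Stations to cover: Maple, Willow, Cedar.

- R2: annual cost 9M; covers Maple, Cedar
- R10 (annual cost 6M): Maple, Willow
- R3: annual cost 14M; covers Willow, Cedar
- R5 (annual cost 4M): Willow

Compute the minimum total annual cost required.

13

The greedy cost-per-new-station heuristic would pick R10 and R2 for 15, but a cheaper cover exists.
Choose R2 and R5: together they cover Maple, Willow, Cedar — every station.
Total annual cost: 9 + 4 = 13.
No cover costs less than 13.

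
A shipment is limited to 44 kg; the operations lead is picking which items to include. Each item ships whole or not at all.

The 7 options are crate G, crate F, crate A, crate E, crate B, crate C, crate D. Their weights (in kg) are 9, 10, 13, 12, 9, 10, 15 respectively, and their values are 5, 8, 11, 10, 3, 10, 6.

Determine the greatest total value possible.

Take crate G, crate A, crate E, and crate C: weight 9 + 13 + 12 + 10 = 44 ≤ 44, value 5 + 11 + 10 + 10 = 36.
No other feasible combination does better.

36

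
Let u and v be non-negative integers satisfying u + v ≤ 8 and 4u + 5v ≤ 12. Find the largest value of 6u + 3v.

(u,v)=(3,0): 1·3+1·0=3≤8, 4·3+5·0=12≤12, objective 18.
(u,v)=(2,0): 1·2+1·0=2≤8, 4·2+5·0=8≤12, objective 12.
No feasible integer point exceeds 18.

18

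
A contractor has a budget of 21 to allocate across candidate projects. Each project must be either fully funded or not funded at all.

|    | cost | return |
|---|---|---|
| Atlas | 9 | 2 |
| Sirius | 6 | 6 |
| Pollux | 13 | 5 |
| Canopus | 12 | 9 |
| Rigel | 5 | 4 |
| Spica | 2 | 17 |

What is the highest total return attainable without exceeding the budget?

32

Treat it as a binary knapsack problem.
Take Sirius, Canopus, and Spica: cost 6 + 12 + 2 = 20 ≤ 21, return 6 + 9 + 17 = 32.
No other feasible combination does better.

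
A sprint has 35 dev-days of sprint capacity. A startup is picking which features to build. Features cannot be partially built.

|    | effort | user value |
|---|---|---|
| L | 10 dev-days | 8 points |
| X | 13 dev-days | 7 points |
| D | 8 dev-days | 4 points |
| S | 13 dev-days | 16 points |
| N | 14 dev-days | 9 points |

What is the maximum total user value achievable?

29

This is an integer program with binary decision variables.
Allowing fractional choices, the relaxed optimum would be about 31.7, but features are indivisible.
L + D + S: effort 10 + 8 + 13 = 31 ≤ 35, user value 8 + 4 + 16 = 28.
D + S + N: effort 8 + 13 + 14 = 35 ≤ 35, user value 4 + 16 + 9 = 29.
Best is D, S, and N with total user value 29.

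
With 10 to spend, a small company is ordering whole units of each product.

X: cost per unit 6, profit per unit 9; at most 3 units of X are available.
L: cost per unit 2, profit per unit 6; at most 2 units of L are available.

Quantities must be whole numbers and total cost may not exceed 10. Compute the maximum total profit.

1×X and 1×L: cost 8 ≤ 10, profit 1·9 + 1·6 = 15.
1×X and 2×L: cost 10 ≤ 10, profit 1·9 + 2·6 = 21.
Best is 21.

21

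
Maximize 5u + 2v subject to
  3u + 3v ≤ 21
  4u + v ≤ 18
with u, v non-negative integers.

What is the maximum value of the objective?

(u,v)=(4,2) is feasible, giving 24.
(u,v)=(3,4) is feasible, giving 23.
(u,v)=(4,1) is feasible, giving 22.
(u,v)=(3,3) is feasible, giving 21.
The best lattice point is (4,2), giving 24.

24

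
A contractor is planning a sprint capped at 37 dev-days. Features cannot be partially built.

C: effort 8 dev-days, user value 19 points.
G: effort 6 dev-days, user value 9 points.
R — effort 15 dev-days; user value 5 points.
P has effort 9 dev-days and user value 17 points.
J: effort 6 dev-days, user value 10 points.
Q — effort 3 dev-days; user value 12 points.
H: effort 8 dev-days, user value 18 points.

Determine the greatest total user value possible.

76

Allowing fractional choices, the relaxed optimum would be about 80.5, but features are indivisible.
C + P + J + Q + H: effort 8 + 9 + 6 + 3 + 8 = 34 ≤ 37, user value 19 + 17 + 10 + 12 + 18 = 76.
C + G + P + Q + H: effort 8 + 6 + 9 + 3 + 8 = 34 ≤ 37, user value 19 + 9 + 17 + 12 + 18 = 75.
C + G + P + J + H: effort 8 + 6 + 9 + 6 + 8 = 37 ≤ 37, user value 19 + 9 + 17 + 10 + 18 = 73.
Best is C, P, J, Q, and H with total user value 76.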